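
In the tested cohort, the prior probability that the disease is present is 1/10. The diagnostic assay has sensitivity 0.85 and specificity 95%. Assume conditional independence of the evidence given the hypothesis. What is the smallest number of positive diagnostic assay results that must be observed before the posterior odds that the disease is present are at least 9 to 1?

2

Prior odds: 0.1 ÷ 0.9 = 1/9.
False-positive rate = 1 − 0.95 = 0.05; likelihood ratio of a positive = 0.85/0.05 = 17.
Target odds = 9.
Require 17ⁿ ≥ 9 ÷ (1/9) = 81.
17¹ = 17 falls short of 81 but 17² = 289 reaches it, so n = 2.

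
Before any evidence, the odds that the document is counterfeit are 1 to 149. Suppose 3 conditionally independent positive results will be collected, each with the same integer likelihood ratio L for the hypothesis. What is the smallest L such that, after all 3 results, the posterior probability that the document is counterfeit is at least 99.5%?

31

Prior odds = 1/149.
Target odds = 0.995/0.005 = 199.
Need L³ ≥ 199 ÷ (1/149) = 29651.
30³ = 27000 < 29651 ≤ 29791 = 31³, so L = 31.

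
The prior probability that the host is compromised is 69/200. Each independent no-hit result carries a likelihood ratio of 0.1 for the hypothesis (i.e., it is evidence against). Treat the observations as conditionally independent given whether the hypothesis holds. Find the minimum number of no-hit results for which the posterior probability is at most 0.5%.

3

Prior odds: 0.345 ÷ 0.655 = 69/131.
Likelihood ratio per no-hit result = 0.1.
Target posterior odds = 0.005/0.995 = 1/199.
Need (69/131) × 0.1ⁿ ≤ 1/199, i.e. 0.1ⁿ ≤ 131/13731.
0.1² = 0.01 is still above 131/13731 but 0.1³ = 0.001 is at or below it, so n = 3.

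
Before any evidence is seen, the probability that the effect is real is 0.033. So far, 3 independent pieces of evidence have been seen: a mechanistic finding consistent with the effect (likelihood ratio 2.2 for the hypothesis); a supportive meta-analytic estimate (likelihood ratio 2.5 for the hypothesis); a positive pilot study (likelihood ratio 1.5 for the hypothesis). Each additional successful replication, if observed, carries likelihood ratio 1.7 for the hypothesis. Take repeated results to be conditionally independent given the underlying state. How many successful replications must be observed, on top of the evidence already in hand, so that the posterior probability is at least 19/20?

8

Prior odds = 0.033/0.967 = 33/967.
Combined Bayes factor of the evidence already in hand = 2.2 × 2.5 × 1.5 = 8.25.
Odds after that evidence = (33/967) × 8.25 = 1089/3868.
Target odds = 0.95/0.05 = 19.
Need 1.7ⁿ ≥ 19 ÷ (1089/3868) = 73492/1089.
1.7⁷ = 410338673/10000000 falls short of 73492/1089 but 1.7⁸ ≈69.7576 reaches it, so n = 8.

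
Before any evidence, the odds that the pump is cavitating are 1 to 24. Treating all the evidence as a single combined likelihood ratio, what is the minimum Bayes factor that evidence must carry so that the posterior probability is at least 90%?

Prior odds = 1/24.
Target odds = 0.9/0.1 = 9.
Required Bayes factor = 9 ÷ (1/24) = 216.

216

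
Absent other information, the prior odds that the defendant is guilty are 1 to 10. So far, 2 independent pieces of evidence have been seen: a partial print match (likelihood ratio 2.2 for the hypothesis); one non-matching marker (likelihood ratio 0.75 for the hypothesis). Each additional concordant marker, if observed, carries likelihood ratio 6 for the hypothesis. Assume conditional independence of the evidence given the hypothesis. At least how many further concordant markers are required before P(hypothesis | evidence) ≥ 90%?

Prior odds = 0.1.
Combined Bayes factor of the evidence already in hand = 2.2 × 0.75 = 1.65.
Odds after that evidence = 0.1 × 1.65 = 0.165.
Target odds = 0.9/0.1 = 9.
Need 6ⁿ ≥ 9 ÷ 0.165 = 600/11.
6² = 36 falls short of 600/11 but 6³ = 216 reaches it, so n = 3.

3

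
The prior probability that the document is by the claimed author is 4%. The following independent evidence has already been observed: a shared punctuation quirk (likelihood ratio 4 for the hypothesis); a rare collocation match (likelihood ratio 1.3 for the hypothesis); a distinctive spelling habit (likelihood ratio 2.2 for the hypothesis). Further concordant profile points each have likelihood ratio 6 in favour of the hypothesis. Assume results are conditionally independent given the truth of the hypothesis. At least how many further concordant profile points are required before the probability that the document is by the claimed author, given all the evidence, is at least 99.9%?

5

Prior odds = 0.04/0.96 = 1/24.
Combined Bayes factor of the evidence already in hand = 4 × 1.3 × 2.2 = 11.44.
Odds after that evidence = (1/24) × 11.44 = 143/300.
Target odds = 0.999/0.001 = 999.
Need 6ⁿ ≥ 999 ÷ (143/300) = 299700/143.
6⁴ = 1296 falls short of 299700/143 but 6⁵ = 7776 reaches it, so n = 5.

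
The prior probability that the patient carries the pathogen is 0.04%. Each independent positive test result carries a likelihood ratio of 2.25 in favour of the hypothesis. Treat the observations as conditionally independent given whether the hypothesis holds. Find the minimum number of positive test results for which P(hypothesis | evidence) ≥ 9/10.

Prior odds = 0.0004/0.9996 = 1/2499.
Likelihood ratio per positive test result = 2.25.
Target odds: 0.9 ÷ 0.1 = 9.
Need (1/2499) × 2.25ⁿ ≥ 9, i.e. 2.25ⁿ ≥ 22491.
2.25¹² ≈16834.1 falls short of 22491 but 2.25¹³ ≈37876.8 reaches it, so n = 13.

13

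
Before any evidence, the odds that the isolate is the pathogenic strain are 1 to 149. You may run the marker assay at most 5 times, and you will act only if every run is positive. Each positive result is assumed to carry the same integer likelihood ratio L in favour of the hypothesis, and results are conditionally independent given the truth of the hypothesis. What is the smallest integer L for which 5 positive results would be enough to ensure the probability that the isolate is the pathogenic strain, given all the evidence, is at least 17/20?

Prior odds = 1/149.
Target odds = 0.85/0.15 = 17/3.
Need L⁵ ≥ 17/3 ÷ (1/149) = 2533/3.
3⁵ = 243 < 2533/3 ≤ 1024 = 4⁵, so L = 4.

4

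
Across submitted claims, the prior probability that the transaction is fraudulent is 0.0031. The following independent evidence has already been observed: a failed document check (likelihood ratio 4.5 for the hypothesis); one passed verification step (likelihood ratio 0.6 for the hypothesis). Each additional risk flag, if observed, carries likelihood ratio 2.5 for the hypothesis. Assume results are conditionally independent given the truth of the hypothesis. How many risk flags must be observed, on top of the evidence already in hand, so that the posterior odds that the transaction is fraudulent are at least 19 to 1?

Prior odds = 0.0031/0.9969 = 31/9969.
Combined Bayes factor of the evidence already in hand = 4.5 × 0.6 = 2.7.
Odds after that evidence = (31/9969) × 2.7 = 279/33230.
Target odds = 19.
Need 2.5ⁿ ≥ 19 ÷ (279/33230) = 631370/279.
2.5⁸ = 390625/256 falls short of 631370/279 but 2.5⁹ = 1953125/512 reaches it, so n = 9.

9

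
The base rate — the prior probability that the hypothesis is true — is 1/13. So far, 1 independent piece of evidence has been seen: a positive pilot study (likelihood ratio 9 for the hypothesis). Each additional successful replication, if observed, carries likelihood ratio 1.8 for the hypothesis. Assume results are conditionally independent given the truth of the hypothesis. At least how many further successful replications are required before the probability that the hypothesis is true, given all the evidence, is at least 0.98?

Prior odds = (1/13)/(12/13) = 1/12.
Bayes factor of the evidence already in hand = 9.
Odds after that evidence = (1/12) × 9 = 0.75.
Target odds = 0.98/0.02 = 49.
Need 1.8ⁿ ≥ 49 ÷ 0.75 = 196/3.
1.8⁷ = 4782969/78125 falls short of 196/3 but 1.8⁸ = 43046721/390625 reaches it, so n = 8.

8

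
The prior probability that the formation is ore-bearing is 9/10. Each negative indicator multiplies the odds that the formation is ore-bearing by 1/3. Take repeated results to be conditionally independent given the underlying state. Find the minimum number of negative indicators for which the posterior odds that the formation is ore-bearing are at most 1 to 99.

7

Prior odds: 0.9 ÷ 0.1 = 9.
Likelihood ratio per negative indicator = 1/3.
Target odds = 1/99.
Require (1/3)ⁿ ≤ 1/99 ÷ 9 = 1/891.
(1/3)⁶ = 1/729 is still above 1/891 but (1/3)⁷ = 1/2187 is at or below it, so n = 7.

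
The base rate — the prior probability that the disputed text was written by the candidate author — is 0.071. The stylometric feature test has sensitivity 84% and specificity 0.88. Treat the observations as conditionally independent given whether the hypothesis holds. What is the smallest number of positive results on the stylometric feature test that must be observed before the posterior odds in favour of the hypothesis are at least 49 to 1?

Prior odds: 0.071 ÷ 0.929 = 71/929.
False-positive rate = 1 − 0.88 = 0.12; likelihood ratio of a positive = 0.84/0.12 = 7.
Target odds = 49.
Need (71/929) × 7ⁿ ≥ 49, i.e. 7ⁿ ≥ 45521/71.
7³ = 343 falls short of 45521/71 but 7⁴ = 2401 reaches it, so n = 4.

4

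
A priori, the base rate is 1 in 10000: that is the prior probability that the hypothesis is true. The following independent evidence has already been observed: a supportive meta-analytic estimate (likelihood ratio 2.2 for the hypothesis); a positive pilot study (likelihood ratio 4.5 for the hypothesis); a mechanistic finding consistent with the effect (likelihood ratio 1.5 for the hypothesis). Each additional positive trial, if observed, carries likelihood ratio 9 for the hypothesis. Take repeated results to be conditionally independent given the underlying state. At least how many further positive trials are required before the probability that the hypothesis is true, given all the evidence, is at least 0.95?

5

Prior odds = 0.0001/0.9999 = 1/9999.
Combined Bayes factor of the evidence already in hand = 2.2 × 4.5 × 1.5 = 14.85.
Odds after that evidence = (1/9999) × 14.85 = 3/2020.
Target odds = 0.95/0.05 = 19.
Need 9ⁿ ≥ 19 ÷ (3/2020) = 38380/3.
9⁴ = 6561 falls short of 38380/3 but 9⁵ = 59049 reaches it, so n = 5.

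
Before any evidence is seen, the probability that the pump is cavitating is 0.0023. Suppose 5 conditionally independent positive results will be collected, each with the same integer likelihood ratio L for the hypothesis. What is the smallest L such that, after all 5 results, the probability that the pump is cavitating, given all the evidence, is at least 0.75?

Prior odds = 0.0023/0.9977 = 23/9977.
Target odds = 0.75/0.25 = 3.
Need L⁵ ≥ 3 ÷ (23/9977) = 29931/23.
4⁵ = 1024 < 29931/23 ≤ 3125 = 5⁵, so L = 5.

5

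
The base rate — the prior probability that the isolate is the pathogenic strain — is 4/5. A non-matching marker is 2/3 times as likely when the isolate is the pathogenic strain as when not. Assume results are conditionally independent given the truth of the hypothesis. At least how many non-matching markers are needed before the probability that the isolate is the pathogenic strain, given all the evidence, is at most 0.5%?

Prior odds: 0.8 ÷ 0.2 = 4.
Likelihood ratio per non-matching marker = 2/3.
Target odds: 0.005 ÷ 0.995 = 1/199.
Require (2/3)ⁿ ≤ 1/199 ÷ 4 = 1/796.
(2/3)¹⁶ = 65536/43046721 is still above 1/796 but (2/3)¹⁷ = 131072/129140163 is at or below it, so n = 17.

17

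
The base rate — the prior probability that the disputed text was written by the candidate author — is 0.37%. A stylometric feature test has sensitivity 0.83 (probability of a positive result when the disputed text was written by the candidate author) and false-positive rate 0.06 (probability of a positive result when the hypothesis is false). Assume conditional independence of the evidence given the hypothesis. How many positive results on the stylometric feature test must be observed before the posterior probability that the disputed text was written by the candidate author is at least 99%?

Prior odds: 0.0037 ÷ 0.9963 = 37/9963.
Likelihood ratio of a positive result = 0.83/0.06 = 83/6.
Target odds: 0.99 ÷ 0.01 = 99.
Require (83/6)ⁿ ≥ 99 ÷ (37/9963) = 986337/37.
(83/6)³ = 571787/216 falls short of 986337/37 but (83/6)⁴ = 47458321/1296 reaches it, so n = 4.

4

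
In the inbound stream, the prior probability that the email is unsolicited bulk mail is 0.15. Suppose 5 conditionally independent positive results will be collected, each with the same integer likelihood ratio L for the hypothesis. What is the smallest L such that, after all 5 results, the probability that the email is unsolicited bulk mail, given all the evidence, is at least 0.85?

3

Prior odds = 0.15/0.85 = 3/17.
Target odds = 0.85/0.15 = 17/3.
Need L⁵ ≥ 17/3 ÷ (3/17) = 289/9.
2⁵ = 32 < 289/9 ≤ 243 = 3⁵, so L = 3.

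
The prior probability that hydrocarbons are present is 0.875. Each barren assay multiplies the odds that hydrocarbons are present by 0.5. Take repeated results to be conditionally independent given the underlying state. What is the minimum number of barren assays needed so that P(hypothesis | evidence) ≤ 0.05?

8

Prior odds: 0.875 ÷ 0.125 = 7.
Likelihood ratio per barren assay = 0.5.
Target odds: 0.05 ÷ 0.95 = 1/19.
Require 0.5ⁿ ≤ 1/19 ÷ 7 = 1/133.
0.5⁷ = 0.0078125 is still above 1/133 but 0.5⁸ = 0.00390625 is at or below it, so n = 8.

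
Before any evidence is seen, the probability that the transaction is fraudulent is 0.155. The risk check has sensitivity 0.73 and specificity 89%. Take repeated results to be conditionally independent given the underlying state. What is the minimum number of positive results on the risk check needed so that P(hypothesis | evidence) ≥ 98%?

3

Prior odds = 0.155/0.845 = 31/169.
False-positive rate = 1 − 0.89 = 0.11; likelihood ratio of a positive = 0.73/0.11 = 73/11.
Target posterior odds = 0.98/0.02 = 49.
Need (31/169) × (73/11)ⁿ ≥ 49, i.e. (73/11)ⁿ ≥ 8281/31.
(73/11)² = 5329/121 falls short of 8281/31 but (73/11)³ = 389017/1331 reaches it, so n = 3.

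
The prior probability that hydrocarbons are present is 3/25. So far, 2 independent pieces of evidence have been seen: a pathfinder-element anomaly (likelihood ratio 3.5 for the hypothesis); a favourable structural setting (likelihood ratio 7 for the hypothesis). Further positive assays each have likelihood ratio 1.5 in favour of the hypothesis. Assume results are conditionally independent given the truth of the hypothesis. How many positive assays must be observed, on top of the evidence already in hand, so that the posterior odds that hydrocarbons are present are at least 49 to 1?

Prior odds = 0.12/0.88 = 3/22.
Combined Bayes factor of the evidence already in hand = 3.5 × 7 = 24.5.
Odds after that evidence = (3/22) × 24.5 = 147/44.
Target odds = 49.
Need 1.5ⁿ ≥ 49 ÷ (147/44) = 44/3.
1.5⁶ = 11.390625 falls short of 44/3 but 1.5⁷ = 17.0859375 reaches it, so n = 7.

7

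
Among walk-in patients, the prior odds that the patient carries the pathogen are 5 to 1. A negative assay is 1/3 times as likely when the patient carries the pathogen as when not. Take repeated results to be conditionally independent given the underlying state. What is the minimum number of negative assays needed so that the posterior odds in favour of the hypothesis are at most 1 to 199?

Prior odds = 5.
Likelihood ratio per negative assay = 1/3.
Target odds = 1/199.
Require (1/3)ⁿ ≤ 1/199 ÷ 5 = 1/995.
(1/3)⁶ = 1/729 is still above 1/995 but (1/3)⁷ = 1/2187 is at or below it, so n = 7.

7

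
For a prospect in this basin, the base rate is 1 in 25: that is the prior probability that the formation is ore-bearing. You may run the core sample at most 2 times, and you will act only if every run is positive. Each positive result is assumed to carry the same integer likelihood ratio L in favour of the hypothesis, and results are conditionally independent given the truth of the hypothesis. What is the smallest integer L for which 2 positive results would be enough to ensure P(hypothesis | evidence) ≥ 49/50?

Prior odds = 0.04/0.96 = 1/24.
Target odds = 0.98/0.02 = 49.
Need L² ≥ 49 ÷ (1/24) = 1176.
34² = 1156 < 1176 ≤ 1225 = 35², so L = 35.

35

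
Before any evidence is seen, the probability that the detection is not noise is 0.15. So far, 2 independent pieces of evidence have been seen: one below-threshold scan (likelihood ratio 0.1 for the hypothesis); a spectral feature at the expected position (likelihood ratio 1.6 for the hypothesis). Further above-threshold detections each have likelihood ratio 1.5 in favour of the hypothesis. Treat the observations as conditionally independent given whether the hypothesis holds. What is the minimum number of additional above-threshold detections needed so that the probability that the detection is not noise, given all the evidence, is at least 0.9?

15

Prior odds = 0.15/0.85 = 3/17.
Combined Bayes factor of the evidence already in hand = 0.1 × 1.6 = 0.16.
Odds after that evidence = (3/17) × 0.16 = 12/425.
Target odds = 0.9/0.1 = 9.
Need 1.5ⁿ ≥ 9 ÷ (12/425) = 318.75.
1.5¹⁴ = 4782969/16384 falls short of 318.75 but 1.5¹⁵ = 14348907/32768 reaches it, so n = 15.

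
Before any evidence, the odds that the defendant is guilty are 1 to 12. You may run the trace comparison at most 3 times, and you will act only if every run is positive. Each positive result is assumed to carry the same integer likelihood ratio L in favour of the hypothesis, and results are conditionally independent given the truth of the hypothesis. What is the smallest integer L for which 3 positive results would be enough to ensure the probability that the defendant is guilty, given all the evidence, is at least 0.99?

Prior odds = 1/12.
Target odds = 0.99/0.01 = 99.
Need L³ ≥ 99 ÷ (1/12) = 1188.
10³ = 1000 < 1188 ≤ 1331 = 11³, so L = 11.

11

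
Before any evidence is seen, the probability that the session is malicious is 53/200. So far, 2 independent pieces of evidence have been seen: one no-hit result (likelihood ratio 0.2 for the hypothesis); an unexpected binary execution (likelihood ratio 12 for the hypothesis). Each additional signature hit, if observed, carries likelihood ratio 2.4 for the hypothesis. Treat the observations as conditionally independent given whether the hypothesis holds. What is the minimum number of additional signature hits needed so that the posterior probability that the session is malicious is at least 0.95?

Prior odds = 0.265/0.735 = 53/147.
Combined Bayes factor of the evidence already in hand = 0.2 × 12 = 2.4.
Odds after that evidence = (53/147) × 2.4 = 212/245.
Target odds = 0.95/0.05 = 19.
Need 2.4ⁿ ≥ 19 ÷ (212/245) = 4655/212.
2.4³ = 13.824 falls short of 4655/212 but 2.4⁴ = 33.1776 reaches it, so n = 4.

4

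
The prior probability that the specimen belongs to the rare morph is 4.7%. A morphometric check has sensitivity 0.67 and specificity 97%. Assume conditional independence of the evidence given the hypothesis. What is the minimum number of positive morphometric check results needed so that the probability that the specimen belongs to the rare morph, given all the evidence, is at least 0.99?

Prior odds: 0.047 ÷ 0.953 = 47/953.
False-positive rate = 1 − 0.97 = 0.03; likelihood ratio of a positive = 0.67/0.03 = 67/3.
Target odds: 0.99 ÷ 0.01 = 99.
Need (47/953) × (67/3)ⁿ ≥ 99, i.e. (67/3)ⁿ ≥ 94347/47.
(67/3)² = 4489/9 falls short of 94347/47 but (67/3)³ = 300763/27 reaches it, so n = 3.

3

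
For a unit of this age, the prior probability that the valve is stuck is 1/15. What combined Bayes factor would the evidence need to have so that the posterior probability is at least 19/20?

Prior odds = (1/15)/(14/15) = 1/14.
Target odds = 0.95/0.05 = 19.
Required Bayes factor = 19 ÷ (1/14) = 266.

266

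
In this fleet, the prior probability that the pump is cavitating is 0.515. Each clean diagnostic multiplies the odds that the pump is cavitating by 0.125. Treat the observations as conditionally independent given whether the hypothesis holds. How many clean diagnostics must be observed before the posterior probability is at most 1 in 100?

Prior odds = 0.515/0.485 = 103/97.
Likelihood ratio per clean diagnostic = 0.125.
Target odds: 0.01 ÷ 0.99 = 1/99.
Require 0.125ⁿ ≤ 1/99 ÷ (103/97) = 97/10197.
0.125² = 0.015625 is still above 97/10197 but 0.125³ = 0.001953125 is at or below it, so n = 3.

3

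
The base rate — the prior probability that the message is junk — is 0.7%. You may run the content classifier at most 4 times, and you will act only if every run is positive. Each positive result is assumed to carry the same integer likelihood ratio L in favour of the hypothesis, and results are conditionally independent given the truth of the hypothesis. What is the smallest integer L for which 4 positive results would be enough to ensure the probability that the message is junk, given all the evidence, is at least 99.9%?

Prior odds = 0.007/0.993 = 7/993.
Target odds = 0.999/0.001 = 999.
Need L⁴ ≥ 999 ÷ (7/993) = 992007/7.
19⁴ = 130321 < 992007/7 ≤ 160000 = 20⁴, so L = 20.

20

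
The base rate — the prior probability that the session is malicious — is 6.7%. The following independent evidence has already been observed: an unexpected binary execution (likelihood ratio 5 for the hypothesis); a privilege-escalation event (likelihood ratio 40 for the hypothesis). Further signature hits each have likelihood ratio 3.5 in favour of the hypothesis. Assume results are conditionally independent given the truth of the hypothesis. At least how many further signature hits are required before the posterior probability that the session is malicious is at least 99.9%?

4

Prior odds = 0.067/0.933 = 67/933.
Combined Bayes factor of the evidence already in hand = 5 × 40 = 200.
Odds after that evidence = (67/933) × 200 = 13400/933.
Target odds = 0.999/0.001 = 999.
Need 3.5ⁿ ≥ 999 ÷ (13400/933) = 932067/13400.
3.5³ = 42.875 falls short of 932067/13400 but 3.5⁴ = 150.0625 reaches it, so n = 4.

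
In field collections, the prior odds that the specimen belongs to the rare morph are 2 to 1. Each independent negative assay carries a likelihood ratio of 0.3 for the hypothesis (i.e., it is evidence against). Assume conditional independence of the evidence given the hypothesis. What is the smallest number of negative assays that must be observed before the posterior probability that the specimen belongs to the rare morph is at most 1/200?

5

Prior odds = 2.
Likelihood ratio per negative assay = 0.3.
Target odds: 0.005 ÷ 0.995 = 1/199.
Need 2 × 0.3ⁿ ≤ 1/199, i.e. 0.3ⁿ ≤ 1/398.
0.3⁴ = 0.0081 is still above 1/398 but 0.3⁵ = 243/100000 is at or below it, so n = 5.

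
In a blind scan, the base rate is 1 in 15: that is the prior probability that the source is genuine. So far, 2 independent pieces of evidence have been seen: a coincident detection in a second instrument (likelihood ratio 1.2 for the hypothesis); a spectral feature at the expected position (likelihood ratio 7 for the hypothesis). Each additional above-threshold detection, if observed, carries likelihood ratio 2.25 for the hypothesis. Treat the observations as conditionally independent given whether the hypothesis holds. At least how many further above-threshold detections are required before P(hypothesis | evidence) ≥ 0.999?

10

Prior odds = (1/15)/(14/15) = 1/14.
Combined Bayes factor of the evidence already in hand = 1.2 × 7 = 8.4.
Odds after that evidence = (1/14) × 8.4 = 0.6.
Target odds = 0.999/0.001 = 999.
Need 2.25ⁿ ≥ 999 ÷ 0.6 = 1665.
2.25⁹ = 387420489/262144 falls short of 1665 but 2.25¹⁰ ≈3325.26 reaches it, so n = 10.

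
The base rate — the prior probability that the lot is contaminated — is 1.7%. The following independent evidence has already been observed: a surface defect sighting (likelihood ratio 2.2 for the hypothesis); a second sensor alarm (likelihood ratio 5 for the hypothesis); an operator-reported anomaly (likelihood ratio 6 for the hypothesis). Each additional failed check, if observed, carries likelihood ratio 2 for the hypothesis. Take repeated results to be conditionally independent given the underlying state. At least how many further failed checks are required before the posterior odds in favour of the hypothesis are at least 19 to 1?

5

Prior odds = 0.017/0.983 = 17/983.
Combined Bayes factor of the evidence already in hand = 2.2 × 5 × 6 = 66.
Odds after that evidence = (17/983) × 66 = 1122/983.
Target odds = 19.
Need 2ⁿ ≥ 19 ÷ (1122/983) = 18677/1122.
2⁴ = 16 falls short of 18677/1122 but 2⁵ = 32 reaches it, so n = 5.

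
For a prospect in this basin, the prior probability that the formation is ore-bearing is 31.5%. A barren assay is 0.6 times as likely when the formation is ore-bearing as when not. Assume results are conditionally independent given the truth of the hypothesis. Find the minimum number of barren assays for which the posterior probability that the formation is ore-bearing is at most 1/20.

5

Prior odds: 0.315 ÷ 0.685 = 63/137.
Likelihood ratio per barren assay = 0.6.
Target posterior odds = 0.05/0.95 = 1/19.
Require 0.6ⁿ ≤ 1/19 ÷ (63/137) = 137/1197.
0.6⁴ = 0.1296 is still above 137/1197 but 0.6⁵ = 0.07776 is at or below it, so n = 5.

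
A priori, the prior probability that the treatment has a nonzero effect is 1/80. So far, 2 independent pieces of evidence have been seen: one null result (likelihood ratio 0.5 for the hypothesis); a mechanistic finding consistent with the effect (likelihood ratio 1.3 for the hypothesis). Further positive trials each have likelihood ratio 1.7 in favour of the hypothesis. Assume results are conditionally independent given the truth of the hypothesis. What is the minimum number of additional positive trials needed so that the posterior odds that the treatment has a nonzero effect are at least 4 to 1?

Prior odds = 0.0125/0.9875 = 1/79.
Combined Bayes factor of the evidence already in hand = 0.5 × 1.3 = 0.65.
Odds after that evidence = (1/79) × 0.65 = 13/1580.
Target odds = 4.
Need 1.7ⁿ ≥ 4 ÷ (13/1580) = 6320/13.
1.7¹¹ ≈342.719 falls short of 6320/13 but 1.7¹² ≈582.622 reaches it, so n = 12.

12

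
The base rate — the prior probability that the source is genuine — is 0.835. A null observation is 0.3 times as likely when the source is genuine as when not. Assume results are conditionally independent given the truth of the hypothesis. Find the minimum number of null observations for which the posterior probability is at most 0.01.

6

Prior odds: 0.835 ÷ 0.165 = 167/33.
Likelihood ratio per null observation = 0.3.
Target posterior odds = 0.01/0.99 = 1/99.
Need (167/33) × 0.3ⁿ ≤ 1/99, i.e. 0.3ⁿ ≤ 1/501.
0.3⁵ = 243/100000 is still above 1/501 but 0.3⁶ = 729/1000000 is at or below it, so n = 6.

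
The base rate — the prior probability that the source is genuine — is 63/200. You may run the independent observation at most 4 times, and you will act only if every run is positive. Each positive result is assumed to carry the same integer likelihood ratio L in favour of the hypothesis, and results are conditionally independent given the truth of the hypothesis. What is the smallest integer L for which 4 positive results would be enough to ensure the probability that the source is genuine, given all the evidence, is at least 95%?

3

Prior odds = 0.315/0.685 = 63/137.
Target odds = 0.95/0.05 = 19.
Need L⁴ ≥ 19 ÷ (63/137) = 2603/63.
2⁴ = 16 < 2603/63 ≤ 81 = 3⁴, so L = 3.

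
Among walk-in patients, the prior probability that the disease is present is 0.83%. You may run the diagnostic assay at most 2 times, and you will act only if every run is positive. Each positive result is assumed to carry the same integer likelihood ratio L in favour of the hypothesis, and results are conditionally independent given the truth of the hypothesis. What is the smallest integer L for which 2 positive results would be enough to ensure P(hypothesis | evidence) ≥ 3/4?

Prior odds = 0.0083/0.9917 = 83/9917.
Target odds = 0.75/0.25 = 3.
Need L² ≥ 3 ÷ (83/9917) = 29751/83.
18² = 324 < 29751/83 ≤ 361 = 19², so L = 19.

19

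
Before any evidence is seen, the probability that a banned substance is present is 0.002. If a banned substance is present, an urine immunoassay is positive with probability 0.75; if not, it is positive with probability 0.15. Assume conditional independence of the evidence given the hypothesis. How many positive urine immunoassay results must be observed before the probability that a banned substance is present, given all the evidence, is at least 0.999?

9

Prior odds = 0.002/0.998 = 1/499.
Likelihood ratio of a positive = 0.75/0.15 = 5.
Target odds: 0.999 ÷ 0.001 = 999.
Need (1/499) × 5ⁿ ≥ 999, i.e. 5ⁿ ≥ 498501.
5⁸ = 390625 falls short of 498501 but 5⁹ = 1953125 reaches it, so n = 9.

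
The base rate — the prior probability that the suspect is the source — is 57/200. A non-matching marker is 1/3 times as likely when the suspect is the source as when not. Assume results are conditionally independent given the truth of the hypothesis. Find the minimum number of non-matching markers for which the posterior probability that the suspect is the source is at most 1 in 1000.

Prior odds = 0.285/0.715 = 57/143.
Likelihood ratio per non-matching marker = 1/3.
Target odds: 0.001 ÷ 0.999 = 1/999.
Require (1/3)ⁿ ≤ 1/999 ÷ (57/143) = 143/56943.
(1/3)⁵ = 1/243 is still above 143/56943 but (1/3)⁶ = 1/729 is at or below it, so n = 6.

6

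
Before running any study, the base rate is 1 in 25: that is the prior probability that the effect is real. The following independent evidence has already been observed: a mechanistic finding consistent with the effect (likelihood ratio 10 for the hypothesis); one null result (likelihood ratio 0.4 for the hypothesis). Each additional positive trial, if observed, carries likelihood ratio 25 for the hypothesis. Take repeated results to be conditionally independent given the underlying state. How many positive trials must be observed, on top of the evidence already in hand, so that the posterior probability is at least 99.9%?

3

Prior odds = 0.04/0.96 = 1/24.
Combined Bayes factor of the evidence already in hand = 10 × 0.4 = 4.
Odds after that evidence = (1/24) × 4 = 1/6.
Target odds = 0.999/0.001 = 999.
Need 25ⁿ ≥ 999 ÷ (1/6) = 5994.
25² = 625 falls short of 5994 but 25³ = 15625 reaches it, so n = 3.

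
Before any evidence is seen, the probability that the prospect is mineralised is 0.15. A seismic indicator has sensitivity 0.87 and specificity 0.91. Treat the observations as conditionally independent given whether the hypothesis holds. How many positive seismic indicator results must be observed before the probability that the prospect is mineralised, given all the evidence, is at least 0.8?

Prior odds: 0.15 ÷ 0.85 = 3/17.
False-positive rate = 1 − 0.91 = 0.09; likelihood ratio of a positive = 0.87/0.09 = 29/3.
Target posterior odds = 0.8/0.2 = 4.
Require (29/3)ⁿ ≥ 4 ÷ (3/17) = 68/3.
(29/3)¹ = 29/3 falls short of 68/3 but (29/3)² = 841/9 reaches it, so n = 2.

2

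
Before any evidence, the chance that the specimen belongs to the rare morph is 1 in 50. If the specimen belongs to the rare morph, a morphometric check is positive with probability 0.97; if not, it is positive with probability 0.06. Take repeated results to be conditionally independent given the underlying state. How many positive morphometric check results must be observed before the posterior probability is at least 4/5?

2

Prior odds = 0.02/0.98 = 1/49.
Likelihood ratio of a positive = 0.97/0.06 = 97/6.
Target odds: 0.8 ÷ 0.2 = 4.
Need (1/49) × (97/6)ⁿ ≥ 4, i.e. (97/6)ⁿ ≥ 196.
(97/6)¹ = 97/6 falls short of 196 but (97/6)² = 9409/36 reaches it, so n = 2.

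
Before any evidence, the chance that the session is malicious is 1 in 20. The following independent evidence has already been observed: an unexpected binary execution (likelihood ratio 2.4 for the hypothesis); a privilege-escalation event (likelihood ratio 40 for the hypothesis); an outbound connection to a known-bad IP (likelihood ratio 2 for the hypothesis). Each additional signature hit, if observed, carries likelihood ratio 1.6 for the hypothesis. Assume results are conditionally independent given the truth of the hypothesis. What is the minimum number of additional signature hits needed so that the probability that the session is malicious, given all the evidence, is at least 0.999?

10

Prior odds = 0.05/0.95 = 1/19.
Combined Bayes factor of the evidence already in hand = 2.4 × 40 × 2 = 192.
Odds after that evidence = (1/19) × 192 = 192/19.
Target odds = 0.999/0.001 = 999.
Need 1.6ⁿ ≥ 999 ÷ (192/19) = 98.859375.
1.6⁹ = 134217728/1953125 falls short of 98.859375 but 1.6¹⁰ ≈109.951 reaches it, so n = 10.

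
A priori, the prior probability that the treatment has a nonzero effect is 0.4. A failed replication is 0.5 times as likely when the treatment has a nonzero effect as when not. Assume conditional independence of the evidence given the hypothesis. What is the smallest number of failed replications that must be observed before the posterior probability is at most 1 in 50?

Prior odds: 0.4 ÷ 0.6 = 2/3.
Likelihood ratio per failed replication = 0.5.
Target odds: 0.02 ÷ 0.98 = 1/49.
Require 0.5ⁿ ≤ 1/49 ÷ (2/3) = 3/98.
0.5⁵ = 0.03125 is still above 3/98 but 0.5⁶ = 0.015625 is at or below it, so n = 6.

6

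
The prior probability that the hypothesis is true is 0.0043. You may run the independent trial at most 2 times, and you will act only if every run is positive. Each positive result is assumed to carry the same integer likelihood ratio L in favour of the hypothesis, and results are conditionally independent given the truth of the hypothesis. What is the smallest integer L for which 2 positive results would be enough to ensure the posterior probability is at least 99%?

152

Prior odds = 0.0043/0.9957 = 43/9957.
Target odds = 0.99/0.01 = 99.
Need L² ≥ 99 ÷ (43/9957) = 985743/43.
151² = 22801 < 985743/43 ≤ 23104 = 152², so L = 152.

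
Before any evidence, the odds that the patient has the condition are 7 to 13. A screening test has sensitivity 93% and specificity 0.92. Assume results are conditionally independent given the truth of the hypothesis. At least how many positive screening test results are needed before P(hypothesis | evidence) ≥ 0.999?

Prior odds = 7/13.
False-positive rate = 1 − 0.92 = 0.08; likelihood ratio of a positive = 0.93/0.08 = 11.625.
Target odds: 0.999 ÷ 0.001 = 999.
Require 11.625ⁿ ≥ 999 ÷ (7/13) = 12987/7.
11.625³ = 804357/512 falls short of 12987/7 but 11.625⁴ = 74805201/4096 reaches it, so n = 4.

4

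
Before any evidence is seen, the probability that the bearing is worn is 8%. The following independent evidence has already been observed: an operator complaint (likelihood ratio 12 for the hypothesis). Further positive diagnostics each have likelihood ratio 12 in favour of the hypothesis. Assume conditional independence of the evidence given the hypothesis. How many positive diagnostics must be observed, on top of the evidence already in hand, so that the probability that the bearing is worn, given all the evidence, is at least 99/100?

2

Prior odds = 0.08/0.92 = 2/23.
Bayes factor of the evidence already in hand = 12.
Odds after that evidence = (2/23) × 12 = 24/23.
Target odds = 0.99/0.01 = 99.
Need 12ⁿ ≥ 99 ÷ (24/23) = 94.875.
12¹ = 12 falls short of 94.875 but 12² = 144 reaches it, so n = 2.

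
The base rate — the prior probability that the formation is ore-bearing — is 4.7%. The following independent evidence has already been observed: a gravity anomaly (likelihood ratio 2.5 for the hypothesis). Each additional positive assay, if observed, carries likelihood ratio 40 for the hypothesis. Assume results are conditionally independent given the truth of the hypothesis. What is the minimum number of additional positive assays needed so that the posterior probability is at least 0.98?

Prior odds = 0.047/0.953 = 47/953.
Bayes factor of the evidence already in hand = 2.5.
Odds after that evidence = (47/953) × 2.5 = 235/1906.
Target odds = 0.98/0.02 = 49.
Need 40ⁿ ≥ 49 ÷ (235/1906) = 93394/235.
40¹ = 40 falls short of 93394/235 but 40² = 1600 reaches it, so n = 2.

2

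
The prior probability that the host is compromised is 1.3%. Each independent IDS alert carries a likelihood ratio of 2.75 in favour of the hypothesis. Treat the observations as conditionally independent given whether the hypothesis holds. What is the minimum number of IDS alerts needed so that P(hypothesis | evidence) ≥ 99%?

Prior odds: 0.013 ÷ 0.987 = 13/987.
Likelihood ratio per IDS alert = 2.75.
Target posterior odds = 0.99/0.01 = 99.
Need (13/987) × 2.75ⁿ ≥ 99, i.e. 2.75ⁿ ≥ 97713/13.
2.75⁸ = 214358881/65536 falls short of 97713/13 but 2.75⁹ ≈8994.86 reaches it, so n = 9.

9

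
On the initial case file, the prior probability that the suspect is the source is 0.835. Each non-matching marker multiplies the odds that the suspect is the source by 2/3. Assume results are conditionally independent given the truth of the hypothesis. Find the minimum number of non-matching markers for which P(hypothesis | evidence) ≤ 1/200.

18

Prior odds: 0.835 ÷ 0.165 = 167/33.
Likelihood ratio per non-matching marker = 2/3.
Target posterior odds = 0.005/0.995 = 1/199.
Require (2/3)ⁿ ≤ 1/199 ÷ (167/33) = 33/33233.
(2/3)¹⁷ = 131072/129140163 is still above 33/33233 but (2/3)¹⁸ = 262144/387420489 is at or below it, so n = 18.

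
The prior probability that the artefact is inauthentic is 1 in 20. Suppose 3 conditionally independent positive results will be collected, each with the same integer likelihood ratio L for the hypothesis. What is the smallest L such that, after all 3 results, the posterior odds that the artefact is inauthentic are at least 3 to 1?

4

Prior odds = 0.05/0.95 = 1/19.
Target odds = 3.
Need L³ ≥ 3 ÷ (1/19) = 57.
3³ = 27 < 57 ≤ 64 = 4³, so L = 4.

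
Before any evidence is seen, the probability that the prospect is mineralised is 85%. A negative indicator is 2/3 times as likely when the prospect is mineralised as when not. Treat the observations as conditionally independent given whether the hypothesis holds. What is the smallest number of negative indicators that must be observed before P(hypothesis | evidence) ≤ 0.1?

Prior odds = 0.85/0.15 = 17/3.
Likelihood ratio per negative indicator = 2/3.
Target odds: 0.1 ÷ 0.9 = 1/9.
Require (2/3)ⁿ ≤ 1/9 ÷ (17/3) = 1/51.
(2/3)⁹ = 512/19683 is still above 1/51 but (2/3)¹⁰ = 1024/59049 is at or below it, so n = 10.

10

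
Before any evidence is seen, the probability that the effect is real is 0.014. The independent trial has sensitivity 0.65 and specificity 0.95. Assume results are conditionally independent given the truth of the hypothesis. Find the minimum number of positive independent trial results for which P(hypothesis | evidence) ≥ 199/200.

4

Prior odds: 0.014 ÷ 0.986 = 7/493.
False-positive rate = 1 − 0.95 = 0.05; likelihood ratio of a positive = 0.65/0.05 = 13.
Target posterior odds = 0.995/0.005 = 199.
Need (7/493) × 13ⁿ ≥ 199, i.e. 13ⁿ ≥ 98107/7.
13³ = 2197 falls short of 98107/7 but 13⁴ = 28561 reaches it, so n = 4.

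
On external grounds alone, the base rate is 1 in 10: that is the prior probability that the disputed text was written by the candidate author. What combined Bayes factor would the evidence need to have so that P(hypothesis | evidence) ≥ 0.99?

Prior odds = 0.1/0.9 = 1/9.
Target odds = 0.99/0.01 = 99.
Required Bayes factor = 99 ÷ (1/9) = 891.

891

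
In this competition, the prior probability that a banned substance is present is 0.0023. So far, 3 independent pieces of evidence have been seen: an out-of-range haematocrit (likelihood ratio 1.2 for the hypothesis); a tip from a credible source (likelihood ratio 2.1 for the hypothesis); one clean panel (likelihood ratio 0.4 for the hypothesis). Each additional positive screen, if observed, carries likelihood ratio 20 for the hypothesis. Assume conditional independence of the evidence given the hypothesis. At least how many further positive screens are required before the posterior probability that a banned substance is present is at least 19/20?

4

Prior odds = 0.0023/0.9977 = 23/9977.
Combined Bayes factor of the evidence already in hand = 1.2 × 2.1 × 0.4 = 1.008.
Odds after that evidence = (23/9977) × 1.008 = 2898/1247125.
Target odds = 0.95/0.05 = 19.
Need 20ⁿ ≥ 19 ÷ (2898/1247125) = 23695375/2898.
20³ = 8000 falls short of 23695375/2898 but 20⁴ = 160000 reaches it, so n = 4.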